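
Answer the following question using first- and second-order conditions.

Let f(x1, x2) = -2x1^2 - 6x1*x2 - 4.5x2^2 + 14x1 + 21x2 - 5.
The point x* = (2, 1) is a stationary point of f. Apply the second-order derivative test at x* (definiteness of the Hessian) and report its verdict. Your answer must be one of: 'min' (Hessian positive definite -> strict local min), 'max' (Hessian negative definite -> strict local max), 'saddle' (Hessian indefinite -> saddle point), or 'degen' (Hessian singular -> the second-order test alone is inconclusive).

Compute the Hessian H = grad^2 f:
  H = [[-4, -6], [-6, -9]]
Verify stationarity: grad f(x*) = H x* + g = (0, 0).
Eigenvalues of H: -13, 0.
H has a zero eigenvalue (singular; negative semidefinite but not definite), so H is neither positive definite, negative definite, nor indefinite. The second-order test alone is inconclusive -> degen.
(Indeed, f is constant along the null direction of H through x*, so x* is not a strict local extremum.)

degen


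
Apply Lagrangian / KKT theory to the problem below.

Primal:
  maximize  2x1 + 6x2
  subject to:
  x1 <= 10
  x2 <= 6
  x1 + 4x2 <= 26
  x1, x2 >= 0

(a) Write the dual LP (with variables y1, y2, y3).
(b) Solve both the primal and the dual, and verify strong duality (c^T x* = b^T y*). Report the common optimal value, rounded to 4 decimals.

The standard primal-dual pair for 'max c^T x s.t. A x <= b, x >= 0' is:
  Dual:  min b^T y  s.t.  A^T y >= c,  y >= 0.

So the dual LP is:
  minimize  10y1 + 6y2 + 26y3
  subject to:
    y1 + y3 >= 2
    y2 + 4y3 >= 6
    y1, y2, y3 >= 0

Solving the primal: x* = (10, 4).
  primal value c^T x* = 44.
Solving the dual: y* = (0.5, 0, 1.5).
  dual value b^T y* = 44.
Strong duality: c^T x* = b^T y*. Confirmed.

44


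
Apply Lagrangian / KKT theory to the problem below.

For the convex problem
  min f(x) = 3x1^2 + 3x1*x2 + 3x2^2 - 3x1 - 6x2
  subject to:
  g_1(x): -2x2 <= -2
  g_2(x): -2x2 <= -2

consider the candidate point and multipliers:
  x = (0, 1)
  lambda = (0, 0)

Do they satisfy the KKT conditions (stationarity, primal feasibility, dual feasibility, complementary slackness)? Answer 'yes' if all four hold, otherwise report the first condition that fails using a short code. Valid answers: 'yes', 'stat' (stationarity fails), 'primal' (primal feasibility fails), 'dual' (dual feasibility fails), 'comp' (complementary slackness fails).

Gradient of f: grad f(x) = Q x + c = (0, 0)
Constraint values g_i(x) = a_i^T x - b_i:
  g_1((0, 1)) = 0
  g_2((0, 1)) = 0
Stationarity residual: grad f(x) + sum_i lambda_i a_i = (0, 0)
  -> stationarity OK
Primal feasibility (all g_i <= 0): OK
Dual feasibility (all lambda_i >= 0): OK
Complementary slackness (lambda_i * g_i(x) = 0 for all i): OK

Verdict: yes, KKT holds.

yes


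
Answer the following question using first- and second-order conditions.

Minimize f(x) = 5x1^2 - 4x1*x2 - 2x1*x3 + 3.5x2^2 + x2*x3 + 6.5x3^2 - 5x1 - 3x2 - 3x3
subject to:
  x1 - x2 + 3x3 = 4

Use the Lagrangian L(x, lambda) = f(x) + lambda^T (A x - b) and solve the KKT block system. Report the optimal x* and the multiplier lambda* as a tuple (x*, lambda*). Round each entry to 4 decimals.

Form the Lagrangian:
  L(x, lambda) = (1/2) x^T Q x + c^T x + lambda^T (A x - b)
Stationarity (grad_x L = 0): Q x + c + A^T lambda = 0.
Primal feasibility: A x = b.

This gives the KKT block system:
  [ Q   A^T ] [ x     ]   [-c ]
  [ A    0  ] [ lambda ] = [ b ]

Solving the linear system:
  x*      = (1.2463, 0.5401, 1.0979)
  lambda* = (-3.1068)
  f(x*)   = 0.6409

x* = (1.2463, 0.5401, 1.0979), lambda* = (-3.1068)


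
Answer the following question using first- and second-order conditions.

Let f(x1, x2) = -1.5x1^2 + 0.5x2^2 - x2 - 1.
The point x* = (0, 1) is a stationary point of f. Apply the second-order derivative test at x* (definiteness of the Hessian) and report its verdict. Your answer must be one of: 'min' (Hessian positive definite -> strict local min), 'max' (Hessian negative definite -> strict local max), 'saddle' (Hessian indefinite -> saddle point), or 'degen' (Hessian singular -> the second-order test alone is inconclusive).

Compute the Hessian H = grad^2 f:
  H = [[-3, 0], [0, 1]]
Verify stationarity: grad f(x*) = H x* + g = (0, 0).
Eigenvalues of H: -3, 1.
Eigenvalues have mixed signs, so H is indefinite -> x* is a saddle point.

saddle


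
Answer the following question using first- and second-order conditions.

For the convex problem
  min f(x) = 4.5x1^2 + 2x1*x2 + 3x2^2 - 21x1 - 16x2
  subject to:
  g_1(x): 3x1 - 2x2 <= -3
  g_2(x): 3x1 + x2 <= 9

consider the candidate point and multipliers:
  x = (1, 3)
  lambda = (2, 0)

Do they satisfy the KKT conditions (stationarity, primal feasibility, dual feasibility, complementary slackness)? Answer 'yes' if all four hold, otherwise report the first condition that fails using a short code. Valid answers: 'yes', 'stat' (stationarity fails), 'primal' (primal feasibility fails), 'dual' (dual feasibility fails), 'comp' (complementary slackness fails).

Gradient of f: grad f(x) = Q x + c = (-6, 4)
Constraint values g_i(x) = a_i^T x - b_i:
  g_1((1, 3)) = 0
  g_2((1, 3)) = -3
Stationarity residual: grad f(x) + sum_i lambda_i a_i = (0, 0)
  -> stationarity OK
Primal feasibility (all g_i <= 0): OK
Dual feasibility (all lambda_i >= 0): OK
Complementary slackness (lambda_i * g_i(x) = 0 for all i): OK

Verdict: yes, KKT holds.

yes


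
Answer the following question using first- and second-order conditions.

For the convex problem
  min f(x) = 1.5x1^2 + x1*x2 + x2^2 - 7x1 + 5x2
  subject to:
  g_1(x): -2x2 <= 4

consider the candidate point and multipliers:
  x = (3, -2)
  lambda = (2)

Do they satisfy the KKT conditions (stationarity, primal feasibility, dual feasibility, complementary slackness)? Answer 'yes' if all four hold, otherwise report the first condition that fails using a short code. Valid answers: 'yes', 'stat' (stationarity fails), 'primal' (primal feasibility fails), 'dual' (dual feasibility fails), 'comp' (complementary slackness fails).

Gradient of f: grad f(x) = Q x + c = (0, 4)
Constraint values g_i(x) = a_i^T x - b_i:
  g_1((3, -2)) = 0
Stationarity residual: grad f(x) + sum_i lambda_i a_i = (0, 0)
  -> stationarity OK
Primal feasibility (all g_i <= 0): OK
Dual feasibility (all lambda_i >= 0): OK
Complementary slackness (lambda_i * g_i(x) = 0 for all i): OK

Verdict: yes, KKT holds.

yes


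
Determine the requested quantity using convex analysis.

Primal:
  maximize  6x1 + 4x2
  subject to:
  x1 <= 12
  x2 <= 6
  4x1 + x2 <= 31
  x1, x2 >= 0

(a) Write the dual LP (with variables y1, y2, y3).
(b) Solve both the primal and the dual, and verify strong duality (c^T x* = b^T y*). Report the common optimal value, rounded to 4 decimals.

The standard primal-dual pair for 'max c^T x s.t. A x <= b, x >= 0' is:
  Dual:  min b^T y  s.t.  A^T y >= c,  y >= 0.

So the dual LP is:
  minimize  12y1 + 6y2 + 31y3
  subject to:
    y1 + 4y3 >= 6
    y2 + y3 >= 4
    y1, y2, y3 >= 0

Solving the primal: x* = (6.25, 6).
  primal value c^T x* = 61.5.
Solving the dual: y* = (0, 2.5, 1.5).
  dual value b^T y* = 61.5.
Strong duality: c^T x* = b^T y*. Confirmed.

61.5


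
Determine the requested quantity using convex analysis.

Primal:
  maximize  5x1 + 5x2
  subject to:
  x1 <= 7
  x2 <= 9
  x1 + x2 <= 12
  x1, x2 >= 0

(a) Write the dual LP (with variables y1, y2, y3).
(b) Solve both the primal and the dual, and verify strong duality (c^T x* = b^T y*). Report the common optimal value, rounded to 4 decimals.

The standard primal-dual pair for 'max c^T x s.t. A x <= b, x >= 0' is:
  Dual:  min b^T y  s.t.  A^T y >= c,  y >= 0.

So the dual LP is:
  minimize  7y1 + 9y2 + 12y3
  subject to:
    y1 + y3 >= 5
    y2 + y3 >= 5
    y1, y2, y3 >= 0

Solving the primal: x* = (3, 9).
  primal value c^T x* = 60.
Solving the dual: y* = (0, 0, 5).
  dual value b^T y* = 60.
Strong duality: c^T x* = b^T y*. Confirmed.

60


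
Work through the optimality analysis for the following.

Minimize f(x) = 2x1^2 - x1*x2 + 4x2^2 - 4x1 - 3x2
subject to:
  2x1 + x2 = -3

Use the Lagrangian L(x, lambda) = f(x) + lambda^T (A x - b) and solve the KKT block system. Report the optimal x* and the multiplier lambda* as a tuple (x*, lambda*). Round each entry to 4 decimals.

Form the Lagrangian:
  L(x, lambda) = (1/2) x^T Q x + c^T x + lambda^T (A x - b)
Stationarity (grad_x L = 0): Q x + c + A^T lambda = 0.
Primal feasibility: A x = b.

This gives the KKT block system:
  [ Q   A^T ] [ x     ]   [-c ]
  [ A    0  ] [ lambda ] = [ b ]

Solving the linear system:
  x*      = (-1.325, -0.35)
  lambda* = (4.475)
  f(x*)   = 9.8875

x* = (-1.325, -0.35), lambda* = (4.475)


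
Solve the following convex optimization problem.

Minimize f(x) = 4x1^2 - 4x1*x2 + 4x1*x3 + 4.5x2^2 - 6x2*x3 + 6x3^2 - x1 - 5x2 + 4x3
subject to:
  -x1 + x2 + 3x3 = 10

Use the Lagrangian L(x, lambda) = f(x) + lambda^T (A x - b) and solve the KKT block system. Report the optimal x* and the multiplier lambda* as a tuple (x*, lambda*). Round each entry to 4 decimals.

Form the Lagrangian:
  L(x, lambda) = (1/2) x^T Q x + c^T x + lambda^T (A x - b)
Stationarity (grad_x L = 0): Q x + c + A^T lambda = 0.
Primal feasibility: A x = b.

This gives the KKT block system:
  [ Q   A^T ] [ x     ]   [-c ]
  [ A    0  ] [ lambda ] = [ b ]

Solving the linear system:
  x*      = (-0.4461, 2.4977, 2.3521)
  lambda* = (-5.1514)
  f(x*)   = 24.4398

x* = (-0.4461, 2.4977, 2.3521), lambda* = (-5.1514)


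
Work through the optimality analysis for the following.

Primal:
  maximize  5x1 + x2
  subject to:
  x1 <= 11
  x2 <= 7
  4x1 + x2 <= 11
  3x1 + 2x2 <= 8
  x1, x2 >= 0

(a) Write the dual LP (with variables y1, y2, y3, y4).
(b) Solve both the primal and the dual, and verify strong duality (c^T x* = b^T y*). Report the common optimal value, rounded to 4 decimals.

The standard primal-dual pair for 'max c^T x s.t. A x <= b, x >= 0' is:
  Dual:  min b^T y  s.t.  A^T y >= c,  y >= 0.

So the dual LP is:
  minimize  11y1 + 7y2 + 11y3 + 8y4
  subject to:
    y1 + 4y3 + 3y4 >= 5
    y2 + y3 + 2y4 >= 1
    y1, y2, y3, y4 >= 0

Solving the primal: x* = (2.6667, 0).
  primal value c^T x* = 13.3333.
Solving the dual: y* = (0, 0, 0, 1.6667).
  dual value b^T y* = 13.3333.
Strong duality: c^T x* = b^T y*. Confirmed.

13.3333


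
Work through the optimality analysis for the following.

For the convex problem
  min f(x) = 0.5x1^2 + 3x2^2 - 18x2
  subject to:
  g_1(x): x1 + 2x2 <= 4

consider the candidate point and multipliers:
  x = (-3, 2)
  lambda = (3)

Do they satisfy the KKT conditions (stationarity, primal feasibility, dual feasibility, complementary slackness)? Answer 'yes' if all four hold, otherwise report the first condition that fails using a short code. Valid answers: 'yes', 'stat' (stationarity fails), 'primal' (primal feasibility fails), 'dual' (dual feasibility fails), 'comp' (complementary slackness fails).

Gradient of f: grad f(x) = Q x + c = (-3, -6)
Constraint values g_i(x) = a_i^T x - b_i:
  g_1((-3, 2)) = -3
Stationarity residual: grad f(x) + sum_i lambda_i a_i = (0, 0)
  -> stationarity OK
Primal feasibility (all g_i <= 0): OK
Dual feasibility (all lambda_i >= 0): OK
Complementary slackness (lambda_i * g_i(x) = 0 for all i): FAILS

Verdict: the first failing condition is complementary_slackness -> comp.

comp


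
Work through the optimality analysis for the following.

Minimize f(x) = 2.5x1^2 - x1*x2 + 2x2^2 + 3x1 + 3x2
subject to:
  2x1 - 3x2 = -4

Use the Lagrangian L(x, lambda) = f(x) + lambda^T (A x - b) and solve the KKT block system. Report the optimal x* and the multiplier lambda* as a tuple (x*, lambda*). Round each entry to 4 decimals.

Form the Lagrangian:
  L(x, lambda) = (1/2) x^T Q x + c^T x + lambda^T (A x - b)
Stationarity (grad_x L = 0): Q x + c + A^T lambda = 0.
Primal feasibility: A x = b.

This gives the KKT block system:
  [ Q   A^T ] [ x     ]   [-c ]
  [ A    0  ] [ lambda ] = [ b ]

Solving the linear system:
  x*      = (-1.3265, 0.449)
  lambda* = (2.0408)
  f(x*)   = 2.7653

x* = (-1.3265, 0.449), lambda* = (2.0408)


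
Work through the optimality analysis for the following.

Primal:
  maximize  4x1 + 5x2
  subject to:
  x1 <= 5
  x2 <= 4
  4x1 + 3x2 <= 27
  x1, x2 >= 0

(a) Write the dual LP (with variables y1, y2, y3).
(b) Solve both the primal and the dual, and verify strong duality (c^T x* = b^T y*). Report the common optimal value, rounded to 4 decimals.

The standard primal-dual pair for 'max c^T x s.t. A x <= b, x >= 0' is:
  Dual:  min b^T y  s.t.  A^T y >= c,  y >= 0.

So the dual LP is:
  minimize  5y1 + 4y2 + 27y3
  subject to:
    y1 + 4y3 >= 4
    y2 + 3y3 >= 5
    y1, y2, y3 >= 0

Solving the primal: x* = (3.75, 4).
  primal value c^T x* = 35.
Solving the dual: y* = (0, 2, 1).
  dual value b^T y* = 35.
Strong duality: c^T x* = b^T y*. Confirmed.

35


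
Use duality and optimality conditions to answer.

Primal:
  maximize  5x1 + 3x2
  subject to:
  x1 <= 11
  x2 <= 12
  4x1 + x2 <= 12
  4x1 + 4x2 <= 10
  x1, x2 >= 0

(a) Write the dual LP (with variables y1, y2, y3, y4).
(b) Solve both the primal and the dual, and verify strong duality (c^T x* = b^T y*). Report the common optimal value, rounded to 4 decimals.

The standard primal-dual pair for 'max c^T x s.t. A x <= b, x >= 0' is:
  Dual:  min b^T y  s.t.  A^T y >= c,  y >= 0.

So the dual LP is:
  minimize  11y1 + 12y2 + 12y3 + 10y4
  subject to:
    y1 + 4y3 + 4y4 >= 5
    y2 + y3 + 4y4 >= 3
    y1, y2, y3, y4 >= 0

Solving the primal: x* = (2.5, 0).
  primal value c^T x* = 12.5.
Solving the dual: y* = (0, 0, 0, 1.25).
  dual value b^T y* = 12.5.
Strong duality: c^T x* = b^T y*. Confirmed.

12.5


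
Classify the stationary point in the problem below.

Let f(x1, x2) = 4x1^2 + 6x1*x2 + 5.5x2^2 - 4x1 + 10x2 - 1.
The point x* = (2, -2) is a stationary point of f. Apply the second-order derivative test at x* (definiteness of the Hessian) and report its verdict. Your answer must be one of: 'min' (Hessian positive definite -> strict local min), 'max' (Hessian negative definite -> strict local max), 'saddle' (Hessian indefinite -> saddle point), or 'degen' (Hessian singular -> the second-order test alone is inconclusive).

Compute the Hessian H = grad^2 f:
  H = [[8, 6], [6, 11]]
Verify stationarity: grad f(x*) = H x* + g = (0, 0).
Eigenvalues of H: 3.3153, 15.6847.
Both eigenvalues > 0, so H is positive definite -> x* is a strict local min.

min


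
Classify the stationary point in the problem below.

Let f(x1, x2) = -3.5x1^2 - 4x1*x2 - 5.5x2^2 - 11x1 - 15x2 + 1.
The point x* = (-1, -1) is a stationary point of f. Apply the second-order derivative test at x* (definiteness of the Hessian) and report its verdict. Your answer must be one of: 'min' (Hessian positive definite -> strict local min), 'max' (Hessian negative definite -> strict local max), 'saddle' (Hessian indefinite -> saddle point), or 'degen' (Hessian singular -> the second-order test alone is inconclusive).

Compute the Hessian H = grad^2 f:
  H = [[-7, -4], [-4, -11]]
Verify stationarity: grad f(x*) = H x* + g = (0, 0).
Eigenvalues of H: -13.4721, -4.5279.
Both eigenvalues < 0, so H is negative definite -> x* is a strict local max.

max


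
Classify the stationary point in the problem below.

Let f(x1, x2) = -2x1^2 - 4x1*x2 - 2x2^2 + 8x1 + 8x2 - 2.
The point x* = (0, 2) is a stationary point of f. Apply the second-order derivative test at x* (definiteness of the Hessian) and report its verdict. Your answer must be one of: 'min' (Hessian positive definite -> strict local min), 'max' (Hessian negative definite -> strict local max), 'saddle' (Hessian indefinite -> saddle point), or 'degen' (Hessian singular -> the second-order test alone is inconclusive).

Compute the Hessian H = grad^2 f:
  H = [[-4, -4], [-4, -4]]
Verify stationarity: grad f(x*) = H x* + g = (0, 0).
Eigenvalues of H: -8, 0.
H has a zero eigenvalue (singular; negative semidefinite but not definite), so H is neither positive definite, negative definite, nor indefinite. The second-order test alone is inconclusive -> degen.
(Indeed, f is constant along the null direction of H through x*, so x* is not a strict local extremum.)

degen


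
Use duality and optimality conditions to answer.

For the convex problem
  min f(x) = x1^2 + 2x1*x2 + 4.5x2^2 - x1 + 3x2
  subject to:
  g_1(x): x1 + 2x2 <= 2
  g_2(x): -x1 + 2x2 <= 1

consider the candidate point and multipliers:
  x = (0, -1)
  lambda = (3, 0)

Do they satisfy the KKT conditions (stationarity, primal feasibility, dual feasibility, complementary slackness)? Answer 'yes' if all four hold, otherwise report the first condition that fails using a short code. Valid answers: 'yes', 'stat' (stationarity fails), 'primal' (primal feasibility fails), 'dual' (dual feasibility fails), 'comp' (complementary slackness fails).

Gradient of f: grad f(x) = Q x + c = (-3, -6)
Constraint values g_i(x) = a_i^T x - b_i:
  g_1((0, -1)) = -4
  g_2((0, -1)) = -3
Stationarity residual: grad f(x) + sum_i lambda_i a_i = (0, 0)
  -> stationarity OK
Primal feasibility (all g_i <= 0): OK
Dual feasibility (all lambda_i >= 0): OK
Complementary slackness (lambda_i * g_i(x) = 0 for all i): FAILS

Verdict: the first failing condition is complementary_slackness -> comp.

comp


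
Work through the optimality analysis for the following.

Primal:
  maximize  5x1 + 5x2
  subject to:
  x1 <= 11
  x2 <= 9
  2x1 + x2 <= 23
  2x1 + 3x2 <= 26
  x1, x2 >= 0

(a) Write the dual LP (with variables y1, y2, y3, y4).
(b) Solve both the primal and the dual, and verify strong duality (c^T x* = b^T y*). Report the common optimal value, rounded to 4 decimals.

The standard primal-dual pair for 'max c^T x s.t. A x <= b, x >= 0' is:
  Dual:  min b^T y  s.t.  A^T y >= c,  y >= 0.

So the dual LP is:
  minimize  11y1 + 9y2 + 23y3 + 26y4
  subject to:
    y1 + 2y3 + 2y4 >= 5
    y2 + y3 + 3y4 >= 5
    y1, y2, y3, y4 >= 0

Solving the primal: x* = (10.75, 1.5).
  primal value c^T x* = 61.25.
Solving the dual: y* = (0, 0, 1.25, 1.25).
  dual value b^T y* = 61.25.
Strong duality: c^T x* = b^T y*. Confirmed.

61.25


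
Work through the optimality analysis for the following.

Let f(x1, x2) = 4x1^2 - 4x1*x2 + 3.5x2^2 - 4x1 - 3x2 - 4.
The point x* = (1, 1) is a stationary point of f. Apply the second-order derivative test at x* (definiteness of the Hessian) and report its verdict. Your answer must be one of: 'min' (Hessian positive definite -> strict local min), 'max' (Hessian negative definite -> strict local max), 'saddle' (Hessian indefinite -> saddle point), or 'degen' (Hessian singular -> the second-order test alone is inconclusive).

Compute the Hessian H = grad^2 f:
  H = [[8, -4], [-4, 7]]
Verify stationarity: grad f(x*) = H x* + g = (0, 0).
Eigenvalues of H: 3.4689, 11.5311.
Both eigenvalues > 0, so H is positive definite -> x* is a strict local min.

min


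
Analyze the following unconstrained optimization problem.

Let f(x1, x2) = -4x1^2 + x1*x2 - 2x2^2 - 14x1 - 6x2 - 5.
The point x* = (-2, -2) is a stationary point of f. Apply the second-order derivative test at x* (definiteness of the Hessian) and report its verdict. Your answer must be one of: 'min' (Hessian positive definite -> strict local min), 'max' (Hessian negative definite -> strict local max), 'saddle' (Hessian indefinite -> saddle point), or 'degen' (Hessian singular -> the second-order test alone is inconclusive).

Compute the Hessian H = grad^2 f:
  H = [[-8, 1], [1, -4]]
Verify stationarity: grad f(x*) = H x* + g = (0, 0).
Eigenvalues of H: -8.2361, -3.7639.
Both eigenvalues < 0, so H is negative definite -> x* is a strict local max.

max


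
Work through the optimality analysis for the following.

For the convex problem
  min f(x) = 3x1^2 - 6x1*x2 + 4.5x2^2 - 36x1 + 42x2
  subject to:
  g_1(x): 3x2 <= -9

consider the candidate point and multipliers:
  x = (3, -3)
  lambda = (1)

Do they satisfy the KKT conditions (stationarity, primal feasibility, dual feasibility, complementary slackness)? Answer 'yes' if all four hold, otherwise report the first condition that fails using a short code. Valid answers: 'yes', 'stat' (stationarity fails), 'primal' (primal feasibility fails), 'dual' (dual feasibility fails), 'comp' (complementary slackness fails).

Gradient of f: grad f(x) = Q x + c = (0, -3)
Constraint values g_i(x) = a_i^T x - b_i:
  g_1((3, -3)) = 0
Stationarity residual: grad f(x) + sum_i lambda_i a_i = (0, 0)
  -> stationarity OK
Primal feasibility (all g_i <= 0): OK
Dual feasibility (all lambda_i >= 0): OK
Complementary slackness (lambda_i * g_i(x) = 0 for all i): OK

Verdict: yes, KKT holds.

yes


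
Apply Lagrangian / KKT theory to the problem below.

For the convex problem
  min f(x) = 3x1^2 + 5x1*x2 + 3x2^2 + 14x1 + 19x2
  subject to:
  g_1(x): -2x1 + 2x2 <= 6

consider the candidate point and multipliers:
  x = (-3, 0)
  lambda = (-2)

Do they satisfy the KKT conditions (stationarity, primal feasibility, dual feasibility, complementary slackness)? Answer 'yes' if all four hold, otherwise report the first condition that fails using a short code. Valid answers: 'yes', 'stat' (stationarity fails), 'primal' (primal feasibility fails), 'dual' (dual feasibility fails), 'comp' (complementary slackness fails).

Gradient of f: grad f(x) = Q x + c = (-4, 4)
Constraint values g_i(x) = a_i^T x - b_i:
  g_1((-3, 0)) = 0
Stationarity residual: grad f(x) + sum_i lambda_i a_i = (0, 0)
  -> stationarity OK
Primal feasibility (all g_i <= 0): OK
Dual feasibility (all lambda_i >= 0): FAILS
Complementary slackness (lambda_i * g_i(x) = 0 for all i): OK

Verdict: the first failing condition is dual_feasibility -> dual.

dual


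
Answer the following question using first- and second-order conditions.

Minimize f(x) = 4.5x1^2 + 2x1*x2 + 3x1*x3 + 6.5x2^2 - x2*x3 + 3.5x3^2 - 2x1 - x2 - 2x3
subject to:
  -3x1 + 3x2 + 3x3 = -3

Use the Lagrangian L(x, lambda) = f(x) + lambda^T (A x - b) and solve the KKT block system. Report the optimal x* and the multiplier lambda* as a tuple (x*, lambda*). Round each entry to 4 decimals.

Form the Lagrangian:
  L(x, lambda) = (1/2) x^T Q x + c^T x + lambda^T (A x - b)
Stationarity (grad_x L = 0): Q x + c + A^T lambda = 0.
Primal feasibility: A x = b.

This gives the KKT block system:
  [ Q   A^T ] [ x     ]   [-c ]
  [ A    0  ] [ lambda ] = [ b ]

Solving the linear system:
  x*      = (0.5633, -0.1787, -0.2581)
  lambda* = (0.646)
  f(x*)   = 0.7531

x* = (0.5633, -0.1787, -0.2581), lambda* = (0.646)


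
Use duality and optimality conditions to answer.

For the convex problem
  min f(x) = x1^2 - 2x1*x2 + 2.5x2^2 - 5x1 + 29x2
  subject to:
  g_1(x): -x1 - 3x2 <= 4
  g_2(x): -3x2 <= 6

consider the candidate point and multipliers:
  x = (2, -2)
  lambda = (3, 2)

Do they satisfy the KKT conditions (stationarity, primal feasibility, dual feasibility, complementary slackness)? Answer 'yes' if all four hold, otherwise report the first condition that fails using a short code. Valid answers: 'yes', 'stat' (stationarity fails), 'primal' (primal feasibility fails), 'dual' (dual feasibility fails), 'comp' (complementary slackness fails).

Gradient of f: grad f(x) = Q x + c = (3, 15)
Constraint values g_i(x) = a_i^T x - b_i:
  g_1((2, -2)) = 0
  g_2((2, -2)) = 0
Stationarity residual: grad f(x) + sum_i lambda_i a_i = (0, 0)
  -> stationarity OK
Primal feasibility (all g_i <= 0): OK
Dual feasibility (all lambda_i >= 0): OK
Complementary slackness (lambda_i * g_i(x) = 0 for all i): OK

Verdict: yes, KKT holds.

yes


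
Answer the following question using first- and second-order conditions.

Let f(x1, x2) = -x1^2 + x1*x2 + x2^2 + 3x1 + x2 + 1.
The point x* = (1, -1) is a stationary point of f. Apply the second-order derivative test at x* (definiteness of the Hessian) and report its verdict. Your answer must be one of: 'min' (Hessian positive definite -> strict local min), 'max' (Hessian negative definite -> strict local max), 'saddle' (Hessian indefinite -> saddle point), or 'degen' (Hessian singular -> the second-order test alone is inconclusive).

Compute the Hessian H = grad^2 f:
  H = [[-2, 1], [1, 2]]
Verify stationarity: grad f(x*) = H x* + g = (0, 0).
Eigenvalues of H: -2.2361, 2.2361.
Eigenvalues have mixed signs, so H is indefinite -> x* is a saddle point.

saddle


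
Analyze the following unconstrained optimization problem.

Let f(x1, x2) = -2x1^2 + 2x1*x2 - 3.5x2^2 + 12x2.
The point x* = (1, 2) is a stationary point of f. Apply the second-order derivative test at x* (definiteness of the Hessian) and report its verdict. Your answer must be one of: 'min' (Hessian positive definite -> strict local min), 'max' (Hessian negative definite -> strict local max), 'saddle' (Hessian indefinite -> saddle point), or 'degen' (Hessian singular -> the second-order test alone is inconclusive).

Compute the Hessian H = grad^2 f:
  H = [[-4, 2], [2, -7]]
Verify stationarity: grad f(x*) = H x* + g = (0, 0).
Eigenvalues of H: -8, -3.
Both eigenvalues < 0, so H is negative definite -> x* is a strict local max.

max


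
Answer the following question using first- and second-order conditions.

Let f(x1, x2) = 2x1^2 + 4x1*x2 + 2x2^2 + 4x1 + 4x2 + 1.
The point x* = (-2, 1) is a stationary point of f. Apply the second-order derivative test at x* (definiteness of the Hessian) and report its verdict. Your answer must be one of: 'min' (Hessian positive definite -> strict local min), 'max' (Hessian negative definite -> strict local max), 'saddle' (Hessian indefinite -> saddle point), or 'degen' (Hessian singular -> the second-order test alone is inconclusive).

Compute the Hessian H = grad^2 f:
  H = [[4, 4], [4, 4]]
Verify stationarity: grad f(x*) = H x* + g = (0, 0).
Eigenvalues of H: 0, 8.
H has a zero eigenvalue (singular; positive semidefinite but not definite), so H is neither positive definite, negative definite, nor indefinite. The second-order test alone is inconclusive -> degen.
(Indeed, f is constant along the null direction of H through x*, so x* is not a strict local extremum.)

degen


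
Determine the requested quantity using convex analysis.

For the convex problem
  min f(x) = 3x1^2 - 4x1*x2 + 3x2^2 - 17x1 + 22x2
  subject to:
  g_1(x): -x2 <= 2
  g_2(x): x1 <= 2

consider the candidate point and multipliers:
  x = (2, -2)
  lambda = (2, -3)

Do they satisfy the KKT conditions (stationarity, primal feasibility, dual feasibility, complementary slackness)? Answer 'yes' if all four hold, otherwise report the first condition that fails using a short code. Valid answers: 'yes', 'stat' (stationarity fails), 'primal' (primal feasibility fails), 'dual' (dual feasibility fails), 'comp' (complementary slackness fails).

Gradient of f: grad f(x) = Q x + c = (3, 2)
Constraint values g_i(x) = a_i^T x - b_i:
  g_1((2, -2)) = 0
  g_2((2, -2)) = 0
Stationarity residual: grad f(x) + sum_i lambda_i a_i = (0, 0)
  -> stationarity OK
Primal feasibility (all g_i <= 0): OK
Dual feasibility (all lambda_i >= 0): FAILS
Complementary slackness (lambda_i * g_i(x) = 0 for all i): OK

Verdict: the first failing condition is dual_feasibility -> dual.

dual


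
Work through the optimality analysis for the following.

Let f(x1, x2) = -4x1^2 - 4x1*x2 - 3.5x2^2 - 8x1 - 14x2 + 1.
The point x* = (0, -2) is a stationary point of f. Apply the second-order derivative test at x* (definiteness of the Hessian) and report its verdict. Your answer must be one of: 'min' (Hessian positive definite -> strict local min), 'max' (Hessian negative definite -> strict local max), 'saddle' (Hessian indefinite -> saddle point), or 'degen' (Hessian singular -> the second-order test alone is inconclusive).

Compute the Hessian H = grad^2 f:
  H = [[-8, -4], [-4, -7]]
Verify stationarity: grad f(x*) = H x* + g = (0, 0).
Eigenvalues of H: -11.5311, -3.4689.
Both eigenvalues < 0, so H is negative definite -> x* is a strict local max.

max


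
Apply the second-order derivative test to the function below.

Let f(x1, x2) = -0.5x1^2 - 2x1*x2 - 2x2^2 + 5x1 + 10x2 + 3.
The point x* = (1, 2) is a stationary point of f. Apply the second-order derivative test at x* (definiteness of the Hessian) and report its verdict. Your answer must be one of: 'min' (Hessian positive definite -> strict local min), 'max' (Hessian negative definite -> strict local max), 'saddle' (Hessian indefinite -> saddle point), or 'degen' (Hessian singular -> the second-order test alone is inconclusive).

Compute the Hessian H = grad^2 f:
  H = [[-1, -2], [-2, -4]]
Verify stationarity: grad f(x*) = H x* + g = (0, 0).
Eigenvalues of H: -5, 0.
H has a zero eigenvalue (singular; negative semidefinite but not definite), so H is neither positive definite, negative definite, nor indefinite. The second-order test alone is inconclusive -> degen.
(Indeed, f is constant along the null direction of H through x*, so x* is not a strict local extremum.)

degen


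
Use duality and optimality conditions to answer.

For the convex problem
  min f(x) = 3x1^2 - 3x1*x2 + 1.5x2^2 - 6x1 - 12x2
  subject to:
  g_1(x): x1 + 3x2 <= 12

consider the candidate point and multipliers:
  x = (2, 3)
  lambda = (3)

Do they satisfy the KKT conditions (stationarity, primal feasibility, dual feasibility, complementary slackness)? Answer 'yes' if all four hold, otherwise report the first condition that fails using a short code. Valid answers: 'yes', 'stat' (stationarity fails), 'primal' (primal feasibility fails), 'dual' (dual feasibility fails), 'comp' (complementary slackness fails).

Gradient of f: grad f(x) = Q x + c = (-3, -9)
Constraint values g_i(x) = a_i^T x - b_i:
  g_1((2, 3)) = -1
Stationarity residual: grad f(x) + sum_i lambda_i a_i = (0, 0)
  -> stationarity OK
Primal feasibility (all g_i <= 0): OK
Dual feasibility (all lambda_i >= 0): OK
Complementary slackness (lambda_i * g_i(x) = 0 for all i): FAILS

Verdict: the first failing condition is complementary_slackness -> comp.

comp


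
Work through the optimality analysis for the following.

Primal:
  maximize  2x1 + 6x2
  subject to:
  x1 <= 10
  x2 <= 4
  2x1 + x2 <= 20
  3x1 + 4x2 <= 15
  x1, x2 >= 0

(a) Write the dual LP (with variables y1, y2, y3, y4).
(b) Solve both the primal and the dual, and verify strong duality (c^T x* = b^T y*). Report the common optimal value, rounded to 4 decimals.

The standard primal-dual pair for 'max c^T x s.t. A x <= b, x >= 0' is:
  Dual:  min b^T y  s.t.  A^T y >= c,  y >= 0.

So the dual LP is:
  minimize  10y1 + 4y2 + 20y3 + 15y4
  subject to:
    y1 + 2y3 + 3y4 >= 2
    y2 + y3 + 4y4 >= 6
    y1, y2, y3, y4 >= 0

Solving the primal: x* = (0, 3.75).
  primal value c^T x* = 22.5.
Solving the dual: y* = (0, 0, 0, 1.5).
  dual value b^T y* = 22.5.
Strong duality: c^T x* = b^T y*. Confirmed.

22.5


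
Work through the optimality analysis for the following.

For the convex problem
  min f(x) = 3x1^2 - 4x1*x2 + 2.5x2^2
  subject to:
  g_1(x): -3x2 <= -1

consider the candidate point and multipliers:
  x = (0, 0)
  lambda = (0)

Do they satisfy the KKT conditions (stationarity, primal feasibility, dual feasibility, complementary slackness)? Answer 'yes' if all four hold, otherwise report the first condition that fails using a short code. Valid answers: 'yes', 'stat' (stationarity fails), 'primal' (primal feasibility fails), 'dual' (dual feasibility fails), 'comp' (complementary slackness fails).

Gradient of f: grad f(x) = Q x + c = (0, 0)
Constraint values g_i(x) = a_i^T x - b_i:
  g_1((0, 0)) = 1
Stationarity residual: grad f(x) + sum_i lambda_i a_i = (0, 0)
  -> stationarity OK
Primal feasibility (all g_i <= 0): FAILS
Dual feasibility (all lambda_i >= 0): OK
Complementary slackness (lambda_i * g_i(x) = 0 for all i): OK

Verdict: the first failing condition is primal_feasibility -> primal.

primal


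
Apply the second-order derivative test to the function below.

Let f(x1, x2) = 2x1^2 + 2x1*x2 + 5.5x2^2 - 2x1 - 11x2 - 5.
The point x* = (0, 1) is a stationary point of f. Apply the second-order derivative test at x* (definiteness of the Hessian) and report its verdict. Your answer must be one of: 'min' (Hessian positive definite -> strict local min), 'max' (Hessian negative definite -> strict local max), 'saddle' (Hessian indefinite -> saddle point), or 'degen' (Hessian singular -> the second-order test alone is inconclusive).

Compute the Hessian H = grad^2 f:
  H = [[4, 2], [2, 11]]
Verify stationarity: grad f(x*) = H x* + g = (0, 0).
Eigenvalues of H: 3.4689, 11.5311.
Both eigenvalues > 0, so H is positive definite -> x* is a strict local min.

min


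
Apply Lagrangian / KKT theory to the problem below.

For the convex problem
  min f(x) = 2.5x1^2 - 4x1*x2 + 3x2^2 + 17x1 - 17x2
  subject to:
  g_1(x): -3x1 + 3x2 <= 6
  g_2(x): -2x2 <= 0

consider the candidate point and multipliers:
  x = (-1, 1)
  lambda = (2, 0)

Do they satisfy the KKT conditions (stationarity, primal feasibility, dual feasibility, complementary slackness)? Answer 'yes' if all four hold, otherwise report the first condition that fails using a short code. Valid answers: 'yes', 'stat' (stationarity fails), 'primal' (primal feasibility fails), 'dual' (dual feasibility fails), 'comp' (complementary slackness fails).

Gradient of f: grad f(x) = Q x + c = (8, -7)
Constraint values g_i(x) = a_i^T x - b_i:
  g_1((-1, 1)) = 0
  g_2((-1, 1)) = -2
Stationarity residual: grad f(x) + sum_i lambda_i a_i = (2, -1)
  -> stationarity FAILS
Primal feasibility (all g_i <= 0): OK
Dual feasibility (all lambda_i >= 0): OK
Complementary slackness (lambda_i * g_i(x) = 0 for all i): OK

Verdict: the first failing condition is stationarity -> stat.

stat


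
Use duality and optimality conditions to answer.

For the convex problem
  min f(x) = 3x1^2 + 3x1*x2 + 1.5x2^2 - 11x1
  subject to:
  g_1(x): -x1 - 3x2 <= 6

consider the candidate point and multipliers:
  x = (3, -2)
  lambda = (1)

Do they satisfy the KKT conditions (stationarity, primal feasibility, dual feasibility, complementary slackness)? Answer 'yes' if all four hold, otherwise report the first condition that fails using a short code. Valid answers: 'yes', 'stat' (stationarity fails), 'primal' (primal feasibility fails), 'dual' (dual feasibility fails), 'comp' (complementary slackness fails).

Gradient of f: grad f(x) = Q x + c = (1, 3)
Constraint values g_i(x) = a_i^T x - b_i:
  g_1((3, -2)) = -3
Stationarity residual: grad f(x) + sum_i lambda_i a_i = (0, 0)
  -> stationarity OK
Primal feasibility (all g_i <= 0): OK
Dual feasibility (all lambda_i >= 0): OK
Complementary slackness (lambda_i * g_i(x) = 0 for all i): FAILS

Verdict: the first failing condition is complementary_slackness -> comp.

comp


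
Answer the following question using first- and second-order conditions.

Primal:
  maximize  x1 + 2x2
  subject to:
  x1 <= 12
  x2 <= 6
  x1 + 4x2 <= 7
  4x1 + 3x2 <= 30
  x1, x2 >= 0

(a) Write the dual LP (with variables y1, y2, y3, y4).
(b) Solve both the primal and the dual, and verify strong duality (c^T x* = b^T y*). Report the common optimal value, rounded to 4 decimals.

The standard primal-dual pair for 'max c^T x s.t. A x <= b, x >= 0' is:
  Dual:  min b^T y  s.t.  A^T y >= c,  y >= 0.

So the dual LP is:
  minimize  12y1 + 6y2 + 7y3 + 30y4
  subject to:
    y1 + y3 + 4y4 >= 1
    y2 + 4y3 + 3y4 >= 2
    y1, y2, y3, y4 >= 0

Solving the primal: x* = (7, 0).
  primal value c^T x* = 7.
Solving the dual: y* = (0, 0, 1, 0).
  dual value b^T y* = 7.
Strong duality: c^T x* = b^T y*. Confirmed.

7


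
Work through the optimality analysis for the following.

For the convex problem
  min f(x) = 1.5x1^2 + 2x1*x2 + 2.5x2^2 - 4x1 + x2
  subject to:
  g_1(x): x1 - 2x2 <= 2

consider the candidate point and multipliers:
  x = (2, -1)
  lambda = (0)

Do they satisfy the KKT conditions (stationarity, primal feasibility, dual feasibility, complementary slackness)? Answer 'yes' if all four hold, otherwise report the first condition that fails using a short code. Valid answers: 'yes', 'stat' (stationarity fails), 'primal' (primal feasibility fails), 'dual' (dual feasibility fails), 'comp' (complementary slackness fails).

Gradient of f: grad f(x) = Q x + c = (0, 0)
Constraint values g_i(x) = a_i^T x - b_i:
  g_1((2, -1)) = 2
Stationarity residual: grad f(x) + sum_i lambda_i a_i = (0, 0)
  -> stationarity OK
Primal feasibility (all g_i <= 0): FAILS
Dual feasibility (all lambda_i >= 0): OK
Complementary slackness (lambda_i * g_i(x) = 0 for all i): OK

Verdict: the first failing condition is primal_feasibility -> primal.

primal


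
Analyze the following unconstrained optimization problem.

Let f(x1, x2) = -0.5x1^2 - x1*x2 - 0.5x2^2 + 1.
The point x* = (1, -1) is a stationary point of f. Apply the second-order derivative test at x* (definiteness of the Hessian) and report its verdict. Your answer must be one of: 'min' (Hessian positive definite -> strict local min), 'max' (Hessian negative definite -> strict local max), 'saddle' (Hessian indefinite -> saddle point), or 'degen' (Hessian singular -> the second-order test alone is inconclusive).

Compute the Hessian H = grad^2 f:
  H = [[-1, -1], [-1, -1]]
Verify stationarity: grad f(x*) = H x* + g = (0, 0).
Eigenvalues of H: -2, 0.
H has a zero eigenvalue (singular; negative semidefinite but not definite), so H is neither positive definite, negative definite, nor indefinite. The second-order test alone is inconclusive -> degen.
(Indeed, f is constant along the null direction of H through x*, so x* is not a strict local extremum.)

degen


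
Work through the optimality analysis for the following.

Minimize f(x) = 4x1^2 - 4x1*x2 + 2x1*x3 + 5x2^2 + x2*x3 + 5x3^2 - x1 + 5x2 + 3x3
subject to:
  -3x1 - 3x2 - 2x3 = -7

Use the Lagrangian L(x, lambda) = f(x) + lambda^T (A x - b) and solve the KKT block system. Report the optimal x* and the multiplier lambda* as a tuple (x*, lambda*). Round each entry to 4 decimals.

Form the Lagrangian:
  L(x, lambda) = (1/2) x^T Q x + c^T x + lambda^T (A x - b)
Stationarity (grad_x L = 0): Q x + c + A^T lambda = 0.
Primal feasibility: A x = b.

This gives the KKT block system:
  [ Q   A^T ] [ x     ]   [-c ]
  [ A    0  ] [ lambda ] = [ b ]

Solving the linear system:
  x*      = (1.5672, 0.9003, -0.2012)
  lambda* = (2.5112)
  f(x*)   = 9.9544

x* = (1.5672, 0.9003, -0.2012), lambda* = (2.5112)


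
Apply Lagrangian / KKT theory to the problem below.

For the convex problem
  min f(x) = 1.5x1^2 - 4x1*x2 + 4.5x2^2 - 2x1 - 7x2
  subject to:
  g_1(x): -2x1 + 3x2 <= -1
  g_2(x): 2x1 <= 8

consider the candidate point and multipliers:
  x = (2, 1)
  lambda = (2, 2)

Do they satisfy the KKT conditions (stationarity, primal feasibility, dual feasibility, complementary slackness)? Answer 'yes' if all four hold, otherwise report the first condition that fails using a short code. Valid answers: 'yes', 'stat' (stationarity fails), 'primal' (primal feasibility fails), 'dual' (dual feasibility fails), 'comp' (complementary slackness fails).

Gradient of f: grad f(x) = Q x + c = (0, -6)
Constraint values g_i(x) = a_i^T x - b_i:
  g_1((2, 1)) = 0
  g_2((2, 1)) = -4
Stationarity residual: grad f(x) + sum_i lambda_i a_i = (0, 0)
  -> stationarity OK
Primal feasibility (all g_i <= 0): OK
Dual feasibility (all lambda_i >= 0): OK
Complementary slackness (lambda_i * g_i(x) = 0 for all i): FAILS

Verdict: the first failing condition is complementary_slackness -> comp.

comp


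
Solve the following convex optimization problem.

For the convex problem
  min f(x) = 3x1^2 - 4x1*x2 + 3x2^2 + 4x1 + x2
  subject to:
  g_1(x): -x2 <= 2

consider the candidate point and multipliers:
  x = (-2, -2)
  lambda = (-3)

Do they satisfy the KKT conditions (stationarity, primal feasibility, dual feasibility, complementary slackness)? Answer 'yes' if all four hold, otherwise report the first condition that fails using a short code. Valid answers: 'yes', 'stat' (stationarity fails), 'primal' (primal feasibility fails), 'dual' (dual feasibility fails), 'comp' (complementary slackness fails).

Gradient of f: grad f(x) = Q x + c = (0, -3)
Constraint values g_i(x) = a_i^T x - b_i:
  g_1((-2, -2)) = 0
Stationarity residual: grad f(x) + sum_i lambda_i a_i = (0, 0)
  -> stationarity OK
Primal feasibility (all g_i <= 0): OK
Dual feasibility (all lambda_i >= 0): FAILS
Complementary slackness (lambda_i * g_i(x) = 0 for all i): OK

Verdict: the first failing condition is dual_feasibility -> dual.

dual


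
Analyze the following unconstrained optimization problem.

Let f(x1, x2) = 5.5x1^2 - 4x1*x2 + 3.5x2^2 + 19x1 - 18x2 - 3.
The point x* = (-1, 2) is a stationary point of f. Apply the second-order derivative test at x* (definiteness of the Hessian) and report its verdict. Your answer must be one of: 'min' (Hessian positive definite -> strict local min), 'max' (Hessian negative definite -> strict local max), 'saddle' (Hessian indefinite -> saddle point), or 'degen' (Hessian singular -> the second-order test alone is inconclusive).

Compute the Hessian H = grad^2 f:
  H = [[11, -4], [-4, 7]]
Verify stationarity: grad f(x*) = H x* + g = (0, 0).
Eigenvalues of H: 4.5279, 13.4721.
Both eigenvalues > 0, so H is positive definite -> x* is a strict local min.

min
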